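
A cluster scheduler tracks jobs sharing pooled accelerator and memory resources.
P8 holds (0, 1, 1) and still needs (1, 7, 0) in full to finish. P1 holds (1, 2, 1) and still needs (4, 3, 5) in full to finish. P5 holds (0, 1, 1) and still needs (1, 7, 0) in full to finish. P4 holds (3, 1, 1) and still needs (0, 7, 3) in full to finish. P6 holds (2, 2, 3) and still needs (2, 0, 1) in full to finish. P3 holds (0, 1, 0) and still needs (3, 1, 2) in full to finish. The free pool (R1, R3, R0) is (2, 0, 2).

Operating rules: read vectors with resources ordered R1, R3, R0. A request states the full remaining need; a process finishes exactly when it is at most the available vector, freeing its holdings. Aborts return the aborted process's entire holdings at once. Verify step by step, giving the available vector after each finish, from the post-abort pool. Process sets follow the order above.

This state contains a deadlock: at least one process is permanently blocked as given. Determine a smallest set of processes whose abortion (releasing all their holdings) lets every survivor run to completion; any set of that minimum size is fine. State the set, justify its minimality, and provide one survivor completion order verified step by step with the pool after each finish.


Minimum abort set: P8 and P5.
Key observation: P4 was stuck for good until P8 and P5 gave back (0, 2, 2); in the order shown it finishes at step 4.
Minimality, checking each single-abort alternative: P8 alone leaves P5 blocked (short on R3); P1 alone leaves P8 blocked (short on R3); P5 alone leaves P8 blocked (short on R3); P4 alone leaves P8 blocked (short on R3); P6 alone leaves P8 blocked (short on R3); P3 alone leaves P8 blocked (short on R3).
One survivor order: P6, P1, P3, P4. Step-by-step check (post-abort pool first):
  pool = (2, 2, 4)
  P6 needs (2, 0, 1) <= (2, 2, 4) -> finishes; pool += (2, 2, 3) = (4, 4, 7)
  P1 needs (4, 3, 5) <= (4, 4, 7) -> finishes; pool += (1, 2, 1) = (5, 6, 8)
  P3 needs (3, 1, 2) <= (5, 6, 8) -> finishes; pool += (0, 1, 0) = (5, 7, 8)
  P4 needs (0, 7, 3) <= (5, 7, 8) -> finishes; pool += (3, 1, 1) = (8, 8, 9)


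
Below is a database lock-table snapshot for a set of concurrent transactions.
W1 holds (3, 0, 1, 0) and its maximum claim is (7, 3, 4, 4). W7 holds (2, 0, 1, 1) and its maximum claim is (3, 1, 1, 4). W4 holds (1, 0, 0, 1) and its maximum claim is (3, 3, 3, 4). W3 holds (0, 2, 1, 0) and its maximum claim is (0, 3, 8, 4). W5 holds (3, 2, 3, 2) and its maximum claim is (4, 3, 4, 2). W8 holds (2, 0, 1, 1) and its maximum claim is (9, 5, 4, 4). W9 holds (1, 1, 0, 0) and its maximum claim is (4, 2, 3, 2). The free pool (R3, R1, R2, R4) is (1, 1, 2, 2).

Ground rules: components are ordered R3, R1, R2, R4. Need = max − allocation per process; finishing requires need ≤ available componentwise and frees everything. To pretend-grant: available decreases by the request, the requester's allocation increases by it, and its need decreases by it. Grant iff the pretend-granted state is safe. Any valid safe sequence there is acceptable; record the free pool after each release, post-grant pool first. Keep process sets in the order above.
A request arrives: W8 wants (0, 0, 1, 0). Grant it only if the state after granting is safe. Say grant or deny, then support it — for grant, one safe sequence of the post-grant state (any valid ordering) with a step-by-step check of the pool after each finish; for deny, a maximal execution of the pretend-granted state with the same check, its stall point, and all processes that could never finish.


DENY — the pretend-granted state is unsafe.
Key observation: after W5, W9, W7, W1, W4 the pool peaks at (11, 4, 6, 6), and each blocked process is short somewhere: W3 on R2; W8 on R1.
After a pretend grant, a maximal execution: W5, W9, W7, W1, W4 — then nothing else fits. Step-by-step check:
  pool = (1, 1, 1, 2)
  W5: need (1, 1, 1, 0) fits (1, 1, 1, 2); releases (3, 2, 3, 2), pool now (4, 3, 4, 4)
  W9: need (3, 1, 3, 2) fits (4, 3, 4, 4); releases (1, 1, 0, 0), pool now (5, 4, 4, 4)
  W7: need (1, 1, 0, 3) fits (5, 4, 4, 4); releases (2, 0, 1, 1), pool now (7, 4, 5, 5)
  W1: need (4, 3, 3, 4) fits (7, 4, 5, 5); releases (3, 0, 1, 0), pool now (10, 4, 6, 5)
  W4: need (2, 3, 3, 3) fits (10, 4, 6, 5); releases (1, 0, 0, 1), pool now (11, 4, 6, 6)
  W3 still needs (0, 1, 7, 4) but only (11, 4, 6, 6) is free — short on R2
  W8 still needs (7, 5, 2, 3) but only (11, 4, 6, 6) is free — short on R1
Post-grant, the permanently blocked set is W3 and W8.


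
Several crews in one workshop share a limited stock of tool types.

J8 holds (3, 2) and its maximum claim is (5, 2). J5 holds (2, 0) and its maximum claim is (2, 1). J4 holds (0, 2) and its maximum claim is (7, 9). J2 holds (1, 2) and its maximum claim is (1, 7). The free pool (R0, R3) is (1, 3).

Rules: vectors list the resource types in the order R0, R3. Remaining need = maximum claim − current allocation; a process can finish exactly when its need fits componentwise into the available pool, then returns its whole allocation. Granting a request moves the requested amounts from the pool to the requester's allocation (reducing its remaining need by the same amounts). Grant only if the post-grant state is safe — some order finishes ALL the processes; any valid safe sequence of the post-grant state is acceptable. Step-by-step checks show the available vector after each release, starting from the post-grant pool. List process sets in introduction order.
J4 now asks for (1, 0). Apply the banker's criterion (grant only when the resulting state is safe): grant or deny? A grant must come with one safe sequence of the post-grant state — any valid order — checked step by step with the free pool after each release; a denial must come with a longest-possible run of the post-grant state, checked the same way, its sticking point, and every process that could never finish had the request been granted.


GRANT — the state after the grant stays safe, e.g. via J5, J8, J2, J4.
Key observation: with (0, 3) left after the transfer, J5 can run at once — the state stays safe.
Step-by-step check of the post-grant state:
  pool = (0, 3)
  J5: need (0, 1) fits (0, 3); releases (2, 0), pool now (2, 3)
  J8: need (2, 0) fits (2, 3); releases (3, 2), pool now (5, 5)
  J2: need (0, 5) fits (5, 5); releases (1, 2), pool now (6, 7)
  J4: need (6, 7) fits (6, 7); releases (1, 2), pool now (7, 9)


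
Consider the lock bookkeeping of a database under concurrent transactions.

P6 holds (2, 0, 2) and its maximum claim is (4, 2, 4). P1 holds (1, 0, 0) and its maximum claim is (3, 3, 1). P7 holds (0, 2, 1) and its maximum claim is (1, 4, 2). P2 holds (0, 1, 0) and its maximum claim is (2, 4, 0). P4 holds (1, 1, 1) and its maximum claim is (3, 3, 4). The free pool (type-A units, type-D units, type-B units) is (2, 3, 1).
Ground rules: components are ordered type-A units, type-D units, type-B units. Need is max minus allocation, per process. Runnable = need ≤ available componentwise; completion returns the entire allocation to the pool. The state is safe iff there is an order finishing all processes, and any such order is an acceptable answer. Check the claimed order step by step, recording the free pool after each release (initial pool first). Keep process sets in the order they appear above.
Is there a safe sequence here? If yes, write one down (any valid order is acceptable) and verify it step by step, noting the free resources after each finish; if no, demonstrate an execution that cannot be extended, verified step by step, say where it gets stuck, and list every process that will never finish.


SAFE. One safe sequence: P2, P7, P6, P4, P1.
Key observation: reading the order forward, P2 is the first process whose need (2, 3, 0) meets the free pool (2, 3, 1) exactly on a resource it requests.
Verifying each step:
  pool = (2, 3, 1)
  run P2 (needs (2, 3, 0), free (2, 3, 1)); after release of (0, 1, 0) the pool is (2, 4, 1)
  run P7 (needs (1, 2, 1), free (2, 4, 1)); after release of (0, 2, 1) the pool is (2, 6, 2)
  run P6 (needs (2, 2, 2), free (2, 6, 2)); after release of (2, 0, 2) the pool is (4, 6, 4)
  run P4 (needs (2, 2, 3), free (4, 6, 4)); after release of (1, 1, 1) the pool is (5, 7, 5)
  run P1 (needs (2, 3, 1), free (5, 7, 5)); after release of (1, 0, 0) the pool is (6, 7, 5)


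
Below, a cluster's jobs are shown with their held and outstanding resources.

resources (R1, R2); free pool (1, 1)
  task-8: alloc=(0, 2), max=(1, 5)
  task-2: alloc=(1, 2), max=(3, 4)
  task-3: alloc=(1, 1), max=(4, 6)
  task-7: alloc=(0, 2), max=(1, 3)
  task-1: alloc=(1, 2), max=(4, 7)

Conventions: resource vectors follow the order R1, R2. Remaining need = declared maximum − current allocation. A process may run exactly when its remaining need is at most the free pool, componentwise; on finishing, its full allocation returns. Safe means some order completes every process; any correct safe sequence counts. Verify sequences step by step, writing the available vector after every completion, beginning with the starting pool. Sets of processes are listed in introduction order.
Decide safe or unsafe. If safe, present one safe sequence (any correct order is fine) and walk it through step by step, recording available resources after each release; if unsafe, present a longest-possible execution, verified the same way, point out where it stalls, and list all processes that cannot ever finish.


UNSAFE — no complete ordering exists.
Key observation: R1 is the bottleneck — with task-7, task-8 done the pool holds (1, 5), short of every remaining need.
Going as far as possible: task-7, task-8; after that, nothing fits. Step-by-step check:
  pool = (1, 1)
  task-7: need (1, 1) fits (1, 1); releases (0, 2), pool now (1, 3)
  task-8: need (1, 3) fits (1, 3); releases (0, 2), pool now (1, 5)
  task-2 cannot run: need (2, 2) vs free (1, 5) (insufficient R1)
  task-3 cannot run: need (3, 5) vs free (1, 5) (insufficient R1)
  task-1 cannot run: need (3, 5) vs free (1, 5) (insufficient R1)
Processes that can never finish: task-2, task-3 and task-1.


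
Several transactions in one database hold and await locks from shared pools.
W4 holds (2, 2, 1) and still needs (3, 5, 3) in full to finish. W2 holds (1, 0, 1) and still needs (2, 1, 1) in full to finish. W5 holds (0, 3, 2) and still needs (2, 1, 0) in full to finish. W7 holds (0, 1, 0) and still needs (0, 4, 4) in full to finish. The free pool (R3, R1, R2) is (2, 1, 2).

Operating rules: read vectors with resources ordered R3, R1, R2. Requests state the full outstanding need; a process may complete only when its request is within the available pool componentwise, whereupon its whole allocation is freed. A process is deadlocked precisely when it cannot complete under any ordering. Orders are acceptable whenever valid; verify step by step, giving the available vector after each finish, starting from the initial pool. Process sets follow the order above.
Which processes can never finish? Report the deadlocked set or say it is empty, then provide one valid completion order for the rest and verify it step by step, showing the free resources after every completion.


The deadlocked set is empty.
Key observation: there is always a runnable process — W5 first — so the state unwinds completely.
The rest can finish in the order W5, W7, W2, W4. Check, step by step:
  pool = (2, 1, 2)
  W5: need (2, 1, 0) fits (2, 1, 2); releases (0, 3, 2), pool now (2, 4, 4)
  W7: need (0, 4, 4) fits (2, 4, 4); releases (0, 1, 0), pool now (2, 5, 4)
  W2: need (2, 1, 1) fits (2, 5, 4); releases (1, 0, 1), pool now (3, 5, 5)
  W4: need (3, 5, 3) fits (3, 5, 5); releases (2, 2, 1), pool now (5, 7, 6)


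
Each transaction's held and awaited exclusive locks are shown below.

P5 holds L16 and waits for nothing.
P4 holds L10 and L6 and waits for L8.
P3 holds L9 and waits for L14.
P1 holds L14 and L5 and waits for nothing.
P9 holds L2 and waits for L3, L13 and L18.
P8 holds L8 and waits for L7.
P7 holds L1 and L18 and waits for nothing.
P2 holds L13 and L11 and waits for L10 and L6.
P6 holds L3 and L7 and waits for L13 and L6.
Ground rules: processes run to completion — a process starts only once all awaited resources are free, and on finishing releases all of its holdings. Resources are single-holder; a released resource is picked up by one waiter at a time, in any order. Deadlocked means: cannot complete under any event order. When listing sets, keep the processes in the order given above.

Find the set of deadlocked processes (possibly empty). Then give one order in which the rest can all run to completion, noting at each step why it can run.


The deadlocked set is P4, P9, P8, P2 and P6.
Key observation: the cycle P4 -> P8 -> P6 -> P4 can never break — each member waits on the next; P2 is caught in further circular waits and P9 waits into the deadlock from upstream.
One completion order for the rest: P1, P3, P7, P5.
Check, step by step:
  P1: no waits; runs immediately, freeing L14 and L5
  P3 waits on L14 — all released -> runs and releases L9
  P7: no waits; runs immediately, freeing L1 and L18
  P5: no waits; runs immediately, freeing L16


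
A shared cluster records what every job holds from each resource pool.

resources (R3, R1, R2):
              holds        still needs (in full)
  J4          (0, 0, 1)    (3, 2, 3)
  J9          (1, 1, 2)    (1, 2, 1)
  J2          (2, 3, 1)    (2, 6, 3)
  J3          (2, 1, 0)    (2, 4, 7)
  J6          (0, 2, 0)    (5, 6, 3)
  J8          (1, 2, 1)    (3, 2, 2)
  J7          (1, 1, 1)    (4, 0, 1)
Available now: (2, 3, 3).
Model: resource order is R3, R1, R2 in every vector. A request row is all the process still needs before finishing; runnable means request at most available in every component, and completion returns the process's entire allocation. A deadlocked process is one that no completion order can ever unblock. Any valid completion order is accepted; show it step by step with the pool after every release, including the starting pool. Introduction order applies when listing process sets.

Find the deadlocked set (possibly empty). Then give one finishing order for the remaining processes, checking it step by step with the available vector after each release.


Nothing here is deadlocked.
Key observation: J9 leads a chain of completions in which each release enables another process.
One completion order for the rest: J9, J8, J7, J4, J6, J3, J2. Verifying each step:
  pool = (2, 3, 3)
  J9 needs (1, 2, 1) <= (2, 3, 3) -> finishes; pool += (1, 1, 2) = (3, 4, 5)
  J8 needs (3, 2, 2) <= (3, 4, 5) -> finishes; pool += (1, 2, 1) = (4, 6, 6)
  J7 needs (4, 0, 1) <= (4, 6, 6) -> finishes; pool += (1, 1, 1) = (5, 7, 7)
  J4 needs (3, 2, 3) <= (5, 7, 7) -> finishes; pool += (0, 0, 1) = (5, 7, 8)
  J6 needs (5, 6, 3) <= (5, 7, 8) -> finishes; pool += (0, 2, 0) = (5, 9, 8)
  J3 needs (2, 4, 7) <= (5, 9, 8) -> finishes; pool += (2, 1, 0) = (7, 10, 8)
  J2 needs (2, 6, 3) <= (7, 10, 8) -> finishes; pool += (2, 3, 1) = (9, 13, 9)


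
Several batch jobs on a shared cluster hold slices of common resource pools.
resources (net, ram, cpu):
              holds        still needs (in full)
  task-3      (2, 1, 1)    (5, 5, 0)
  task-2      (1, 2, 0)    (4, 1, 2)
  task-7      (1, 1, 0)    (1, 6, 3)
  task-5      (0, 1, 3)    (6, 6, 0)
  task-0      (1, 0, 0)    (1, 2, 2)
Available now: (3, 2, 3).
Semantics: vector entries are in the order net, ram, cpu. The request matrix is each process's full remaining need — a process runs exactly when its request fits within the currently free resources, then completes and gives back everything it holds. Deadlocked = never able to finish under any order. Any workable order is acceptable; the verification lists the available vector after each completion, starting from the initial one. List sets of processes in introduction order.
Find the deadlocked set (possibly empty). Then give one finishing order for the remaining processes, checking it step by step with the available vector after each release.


The deadlocked set is task-3, task-7 and task-5.
Key observation: ram is the bottleneck — with task-0, task-2 done the pool holds (5, 4, 3), short of every remaining need.
One completion order for the rest: task-0, task-2. Verifying each step:
  pool = (3, 2, 3)
  task-0: need (1, 2, 2) fits (3, 2, 3); releases (1, 0, 0), pool now (4, 2, 3)
  task-2: need (4, 1, 2) fits (4, 2, 3); releases (1, 2, 0), pool now (5, 4, 3)
The stuck group stays short no matter what:
  task-3 still needs (5, 5, 0) but only (5, 4, 3) is free — short on ram
  task-7 still needs (1, 6, 3) but only (5, 4, 3) is free — short on ram
  task-5 still needs (6, 6, 0) but only (5, 4, 3) is free — short on net and ram


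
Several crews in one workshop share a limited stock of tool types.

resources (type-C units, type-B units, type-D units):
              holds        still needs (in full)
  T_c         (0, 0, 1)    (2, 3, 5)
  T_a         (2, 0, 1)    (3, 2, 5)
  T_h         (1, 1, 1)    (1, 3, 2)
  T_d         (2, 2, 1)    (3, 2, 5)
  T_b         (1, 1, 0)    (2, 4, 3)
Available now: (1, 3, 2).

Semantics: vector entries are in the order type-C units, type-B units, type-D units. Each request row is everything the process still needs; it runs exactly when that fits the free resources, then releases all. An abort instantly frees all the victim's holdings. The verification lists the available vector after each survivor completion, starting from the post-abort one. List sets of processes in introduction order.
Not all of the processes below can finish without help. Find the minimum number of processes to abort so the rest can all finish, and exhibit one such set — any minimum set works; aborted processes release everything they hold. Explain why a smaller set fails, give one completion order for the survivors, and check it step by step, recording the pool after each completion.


The answer: abort T_c and T_d.
Key observation: the returned (2, 2, 2) from T_c and T_d is what brings T_a — unrunnable before, under any order — into play at step 3.
Minimality, checking each single-abort alternative: T_c alone leaves T_a blocked (short on type-D units); T_a alone leaves T_c blocked (short on type-D units); T_h alone leaves T_c blocked (short on type-D units); T_d alone leaves T_c blocked (short on type-D units); T_b alone leaves T_c blocked (short on type-D units).
Survivors finish in the order: T_h, T_b, T_a. Step-by-step check (pool after the aborts first):
  pool = (3, 5, 4)
  T_h: need (1, 3, 2) fits (3, 5, 4); releases (1, 1, 1), pool now (4, 6, 5)
  T_b: need (2, 4, 3) fits (4, 6, 5); releases (1, 1, 0), pool now (5, 7, 5)
  T_a: need (3, 2, 5) fits (5, 7, 5); releases (2, 0, 1), pool now (7, 7, 6)


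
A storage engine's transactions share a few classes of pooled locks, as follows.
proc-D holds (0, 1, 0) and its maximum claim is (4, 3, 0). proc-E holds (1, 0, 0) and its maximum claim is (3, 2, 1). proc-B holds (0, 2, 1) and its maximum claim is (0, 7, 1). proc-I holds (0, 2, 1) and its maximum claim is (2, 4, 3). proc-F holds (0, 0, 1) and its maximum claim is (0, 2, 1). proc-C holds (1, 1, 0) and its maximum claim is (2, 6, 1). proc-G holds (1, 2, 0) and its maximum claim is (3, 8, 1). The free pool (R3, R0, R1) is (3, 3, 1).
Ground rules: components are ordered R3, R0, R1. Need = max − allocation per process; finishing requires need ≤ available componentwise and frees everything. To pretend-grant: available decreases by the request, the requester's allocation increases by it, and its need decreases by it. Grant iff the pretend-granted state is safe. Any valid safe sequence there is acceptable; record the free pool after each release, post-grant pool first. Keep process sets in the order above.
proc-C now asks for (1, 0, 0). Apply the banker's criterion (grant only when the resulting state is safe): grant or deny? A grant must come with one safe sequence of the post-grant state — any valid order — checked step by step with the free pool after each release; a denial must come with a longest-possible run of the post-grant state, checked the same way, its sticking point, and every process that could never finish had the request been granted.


GRANT: granting preserves safety; a valid post-grant sequence is proc-F, proc-I, proc-E, proc-C, proc-B, proc-G, proc-D.
Key observation: with (2, 3, 1) left after the transfer, proc-F can run at once — the state stays safe.
Check on the post-grant state, step by step:
  pool = (2, 3, 1)
  proc-F needs (0, 2, 0) <= (2, 3, 1) -> finishes; pool += (0, 0, 1) = (2, 3, 2)
  proc-I needs (2, 2, 2) <= (2, 3, 2) -> finishes; pool += (0, 2, 1) = (2, 5, 3)
  proc-E needs (2, 2, 1) <= (2, 5, 3) -> finishes; pool += (1, 0, 0) = (3, 5, 3)
  proc-C needs (0, 5, 1) <= (3, 5, 3) -> finishes; pool += (2, 1, 0) = (5, 6, 3)
  proc-B needs (0, 5, 0) <= (5, 6, 3) -> finishes; pool += (0, 2, 1) = (5, 8, 4)
  proc-G needs (2, 6, 1) <= (5, 8, 4) -> finishes; pool += (1, 2, 0) = (6, 10, 4)
  proc-D needs (4, 2, 0) <= (6, 10, 4) -> finishes; pool += (0, 1, 0) = (6, 11, 4)


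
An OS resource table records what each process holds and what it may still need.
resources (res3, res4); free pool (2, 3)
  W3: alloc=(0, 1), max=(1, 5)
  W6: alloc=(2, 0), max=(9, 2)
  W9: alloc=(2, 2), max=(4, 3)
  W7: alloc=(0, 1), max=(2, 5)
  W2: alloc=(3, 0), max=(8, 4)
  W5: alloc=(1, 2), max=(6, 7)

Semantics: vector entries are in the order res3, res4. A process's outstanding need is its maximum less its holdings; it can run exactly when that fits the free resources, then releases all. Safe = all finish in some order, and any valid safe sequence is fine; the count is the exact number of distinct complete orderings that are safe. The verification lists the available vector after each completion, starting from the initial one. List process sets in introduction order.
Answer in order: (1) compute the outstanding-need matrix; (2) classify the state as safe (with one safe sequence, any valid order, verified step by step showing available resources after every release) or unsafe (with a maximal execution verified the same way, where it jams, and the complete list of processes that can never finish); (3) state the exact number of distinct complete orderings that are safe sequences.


(1) Outstanding need per process (order res3, res4):
  W3: (1, 4)
  W6: (7, 2)
  W9: (2, 1)
  W7: (2, 4)
  W2: (5, 4)
  W5: (5, 5)
(2) The state is UNSAFE.
Key observation: after W9, W7, W3 complete, (4, 7) is the best the pool ever gets, yet each leftover process wants more res3.
A maximal execution: W9, W7, W3 — then nothing else fits. Check, step by step:
  pool = (2, 3)
  run W9 (needs (2, 1), free (2, 3)); after release of (2, 2) the pool is (4, 5)
  run W7 (needs (2, 4), free (4, 5)); after release of (0, 1) the pool is (4, 6)
  run W3 (needs (1, 4), free (4, 6)); after release of (0, 1) the pool is (4, 7)
  blocked: W6 wants (7, 2), pool (4, 7) — not enough res3
  blocked: W2 wants (5, 4), pool (4, 7) — not enough res3
  blocked: W5 wants (5, 5), pool (4, 7) — not enough res3
Never able to finish: W6, W2 and W5.
(3) Precisely 0 of the possible complete orderings are safe sequences.


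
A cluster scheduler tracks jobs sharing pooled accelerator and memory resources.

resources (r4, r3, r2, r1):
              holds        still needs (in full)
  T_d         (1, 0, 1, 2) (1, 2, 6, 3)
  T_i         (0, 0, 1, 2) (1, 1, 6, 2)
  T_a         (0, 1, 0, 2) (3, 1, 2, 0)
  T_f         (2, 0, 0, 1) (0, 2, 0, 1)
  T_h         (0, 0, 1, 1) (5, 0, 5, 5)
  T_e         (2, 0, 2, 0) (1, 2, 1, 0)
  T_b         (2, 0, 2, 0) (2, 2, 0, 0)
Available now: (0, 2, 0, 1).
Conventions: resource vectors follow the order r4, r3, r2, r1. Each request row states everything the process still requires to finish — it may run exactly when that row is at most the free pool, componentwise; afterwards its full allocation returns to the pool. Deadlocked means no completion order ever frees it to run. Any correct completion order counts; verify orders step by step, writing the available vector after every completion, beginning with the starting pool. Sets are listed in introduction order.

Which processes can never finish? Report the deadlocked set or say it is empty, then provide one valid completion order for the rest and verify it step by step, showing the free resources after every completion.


The deadlocked set is T_d, T_i and T_h.
Key observation: after T_f, T_b, T_e, T_a complete, (6, 3, 4, 4) is the best the pool ever gets, yet each leftover process wants more r2.
One completion order for the rest: T_f, T_b, T_e, T_a. Verifying each step:
  pool = (0, 2, 0, 1)
  T_f: need (0, 2, 0, 1) fits (0, 2, 0, 1); releases (2, 0, 0, 1), pool now (2, 2, 0, 2)
  T_b: need (2, 2, 0, 0) fits (2, 2, 0, 2); releases (2, 0, 2, 0), pool now (4, 2, 2, 2)
  T_e: need (1, 2, 1, 0) fits (4, 2, 2, 2); releases (2, 0, 2, 0), pool now (6, 2, 4, 2)
  T_a: need (3, 1, 2, 0) fits (6, 2, 4, 2); releases (0, 1, 0, 2), pool now (6, 3, 4, 4)
None of the blocked processes ever fits:
  T_d cannot run: need (1, 2, 6, 3) vs free (6, 3, 4, 4) (insufficient r2)
  T_i cannot run: need (1, 1, 6, 2) vs free (6, 3, 4, 4) (insufficient r2)
  T_h cannot run: need (5, 0, 5, 5) vs free (6, 3, 4, 4) (insufficient r2 and r1)


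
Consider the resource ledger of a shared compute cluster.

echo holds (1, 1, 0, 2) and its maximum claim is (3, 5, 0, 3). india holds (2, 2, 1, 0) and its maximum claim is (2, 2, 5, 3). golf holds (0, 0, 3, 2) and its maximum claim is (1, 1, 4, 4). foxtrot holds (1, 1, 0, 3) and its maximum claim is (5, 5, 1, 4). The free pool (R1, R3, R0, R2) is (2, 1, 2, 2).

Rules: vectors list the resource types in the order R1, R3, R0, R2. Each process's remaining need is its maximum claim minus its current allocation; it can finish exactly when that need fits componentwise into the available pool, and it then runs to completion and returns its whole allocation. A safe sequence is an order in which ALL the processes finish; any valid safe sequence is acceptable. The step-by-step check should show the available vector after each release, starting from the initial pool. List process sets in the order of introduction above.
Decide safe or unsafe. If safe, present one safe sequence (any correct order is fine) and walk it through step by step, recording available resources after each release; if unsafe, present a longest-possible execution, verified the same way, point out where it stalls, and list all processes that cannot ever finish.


The state is UNSAFE.
Key observation: no order helps: past golf, india, the free pool tops out at (4, 3, 6, 4), below what each blocked process needs in R3.
A maximal execution: golf, india — then nothing else fits. Walking it through:
  pool = (2, 1, 2, 2)
  golf: need (1, 1, 1, 2) fits (2, 1, 2, 2); releases (0, 0, 3, 2), pool now (2, 1, 5, 4)
  india: need (0, 0, 4, 3) fits (2, 1, 5, 4); releases (2, 2, 1, 0), pool now (4, 3, 6, 4)
  echo still needs (2, 4, 0, 1) but only (4, 3, 6, 4) is free — short on R3
  foxtrot still needs (4, 4, 1, 1) but only (4, 3, 6, 4) is free — short on R3
Processes that can never finish: echo and foxtrot.


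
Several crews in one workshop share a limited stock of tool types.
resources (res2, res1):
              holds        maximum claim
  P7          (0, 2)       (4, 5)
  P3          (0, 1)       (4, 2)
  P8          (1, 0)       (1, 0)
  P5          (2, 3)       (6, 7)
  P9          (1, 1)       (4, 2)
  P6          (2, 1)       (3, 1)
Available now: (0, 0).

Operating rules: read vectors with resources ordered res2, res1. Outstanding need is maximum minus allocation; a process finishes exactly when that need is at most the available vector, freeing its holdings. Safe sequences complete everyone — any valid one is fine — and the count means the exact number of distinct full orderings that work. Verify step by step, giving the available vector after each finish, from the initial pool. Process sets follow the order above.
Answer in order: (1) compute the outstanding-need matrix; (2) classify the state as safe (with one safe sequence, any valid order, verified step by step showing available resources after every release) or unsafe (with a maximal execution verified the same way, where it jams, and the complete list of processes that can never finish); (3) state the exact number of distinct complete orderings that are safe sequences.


(1) Need matrix, components ordered res2, res1:
  P7: (4, 3)
  P3: (4, 1)
  P8: (0, 0)
  P5: (4, 4)
  P9: (3, 1)
  P6: (1, 0)
(2) SAFE, for example via the order P8, P6, P9, P3, P7, P5.
Key observation: reading the order forward, P6 is the first process whose need (1, 0) meets the free pool (1, 0) exactly on a resource it requests.
Check, step by step:
  pool = (0, 0)
  P8: need (0, 0) fits (0, 0); releases (1, 0), pool now (1, 0)
  P6: need (1, 0) fits (1, 0); releases (2, 1), pool now (3, 1)
  P9: need (3, 1) fits (3, 1); releases (1, 1), pool now (4, 2)
  P3: need (4, 1) fits (4, 2); releases (0, 1), pool now (4, 3)
  P7: need (4, 3) fits (4, 3); releases (0, 2), pool now (4, 5)
  P5: need (4, 4) fits (4, 5); releases (2, 3), pool now (6, 8)
(3) Precisely 1 of the possible complete orderings is a safe sequence.


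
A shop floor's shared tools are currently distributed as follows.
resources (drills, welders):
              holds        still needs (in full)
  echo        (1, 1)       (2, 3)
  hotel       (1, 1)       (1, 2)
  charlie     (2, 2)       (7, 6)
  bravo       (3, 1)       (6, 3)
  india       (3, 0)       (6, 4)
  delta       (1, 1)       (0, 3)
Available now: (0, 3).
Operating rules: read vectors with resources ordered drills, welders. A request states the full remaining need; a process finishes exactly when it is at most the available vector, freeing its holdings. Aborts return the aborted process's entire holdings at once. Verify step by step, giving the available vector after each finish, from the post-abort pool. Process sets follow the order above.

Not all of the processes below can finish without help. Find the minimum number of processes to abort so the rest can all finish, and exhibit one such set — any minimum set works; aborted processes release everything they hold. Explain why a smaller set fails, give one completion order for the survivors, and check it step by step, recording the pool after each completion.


Minimum abort set: india.
Key observation: the returned (3, 0) from india is what brings bravo — unrunnable before, under any order — into play at step 4.
Minimality: the empty abort set fails — the state is deadlocked as it stands.
Survivors finish in the order: echo, hotel, delta, bravo, charlie. Check, step by step (pool after the aborts first):
  pool = (3, 3)
  echo: need (2, 3) fits (3, 3); releases (1, 1), pool now (4, 4)
  hotel: need (1, 2) fits (4, 4); releases (1, 1), pool now (5, 5)
  delta: need (0, 3) fits (5, 5); releases (1, 1), pool now (6, 6)
  bravo: need (6, 3) fits (6, 6); releases (3, 1), pool now (9, 7)
  charlie: need (7, 6) fits (9, 7); releases (2, 2), pool now (11, 9)


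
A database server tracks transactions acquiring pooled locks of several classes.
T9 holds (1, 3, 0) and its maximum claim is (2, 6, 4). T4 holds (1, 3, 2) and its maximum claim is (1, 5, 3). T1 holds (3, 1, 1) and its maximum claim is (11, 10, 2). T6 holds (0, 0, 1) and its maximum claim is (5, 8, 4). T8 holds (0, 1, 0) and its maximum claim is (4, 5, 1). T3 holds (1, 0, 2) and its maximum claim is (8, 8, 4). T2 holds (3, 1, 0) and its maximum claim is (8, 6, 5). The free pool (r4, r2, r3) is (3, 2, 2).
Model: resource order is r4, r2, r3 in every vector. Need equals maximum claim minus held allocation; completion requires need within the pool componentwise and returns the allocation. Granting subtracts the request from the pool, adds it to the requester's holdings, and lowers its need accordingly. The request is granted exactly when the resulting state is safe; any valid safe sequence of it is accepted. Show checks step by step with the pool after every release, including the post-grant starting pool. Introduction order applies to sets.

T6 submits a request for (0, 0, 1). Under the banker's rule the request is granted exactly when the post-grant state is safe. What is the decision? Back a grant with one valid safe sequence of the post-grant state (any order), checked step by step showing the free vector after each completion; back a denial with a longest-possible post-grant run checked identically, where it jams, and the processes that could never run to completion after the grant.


DENY: after the grant no complete ordering would exist.
Key observation: after T4, T8 the pool peaks at (4, 6, 3), and each blocked process is short somewhere: T9 on r3; T1 on r4, r2; T6 on r4, r2; T3 on r4, r2; T2 on r4, r3.
After a pretend grant, a maximal execution: T4, T8 — then nothing else fits. Step-by-step check:
  pool = (3, 2, 1)
  T4 needs (0, 2, 1) <= (3, 2, 1) -> finishes; pool += (1, 3, 2) = (4, 5, 3)
  T8 needs (4, 4, 1) <= (4, 5, 3) -> finishes; pool += (0, 1, 0) = (4, 6, 3)
  T9 still needs (1, 3, 4) but only (4, 6, 3) is free — short on r3
  T1 still needs (8, 9, 1) but only (4, 6, 3) is free — short on r4 and r2
  T6 still needs (5, 8, 2) but only (4, 6, 3) is free — short on r4 and r2
  T3 still needs (7, 8, 2) but only (4, 6, 3) is free — short on r4 and r2
  T2 still needs (5, 5, 5) but only (4, 6, 3) is free — short on r4 and r3
Post-grant, the permanently blocked set is T9, T1, T6, T3 and T2.


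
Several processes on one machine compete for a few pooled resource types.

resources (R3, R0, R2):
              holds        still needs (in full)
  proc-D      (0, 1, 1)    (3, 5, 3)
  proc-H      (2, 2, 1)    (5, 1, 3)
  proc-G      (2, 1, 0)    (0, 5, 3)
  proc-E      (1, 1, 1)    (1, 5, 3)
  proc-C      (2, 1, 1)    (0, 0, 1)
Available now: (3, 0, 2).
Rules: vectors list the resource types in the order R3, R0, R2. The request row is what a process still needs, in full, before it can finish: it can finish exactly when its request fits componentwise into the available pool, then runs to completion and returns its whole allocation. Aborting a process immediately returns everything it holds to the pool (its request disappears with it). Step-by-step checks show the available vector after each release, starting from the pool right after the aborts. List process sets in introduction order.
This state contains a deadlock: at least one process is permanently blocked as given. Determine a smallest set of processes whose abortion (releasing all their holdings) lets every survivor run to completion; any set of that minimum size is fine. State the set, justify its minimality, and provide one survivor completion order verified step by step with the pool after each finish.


The answer: abort proc-D and proc-G.
Key observation: the returned (2, 2, 1) from proc-D and proc-G is what brings proc-E — unrunnable before, under any order — into play at step 3.
Minimality, checking each single-abort alternative: proc-D alone leaves proc-G blocked (short on R0); proc-H alone leaves proc-D blocked (short on R0); proc-G alone leaves proc-D blocked (short on R0); proc-E alone leaves proc-D blocked (short on R0); proc-C alone leaves proc-D blocked (short on R0).
The survivors complete as proc-C, proc-H, proc-E. Step-by-step check (starting from the post-abort pool):
  pool = (5, 2, 3)
  proc-C: need (0, 0, 1) fits (5, 2, 3); releases (2, 1, 1), pool now (7, 3, 4)
  proc-H: need (5, 1, 3) fits (7, 3, 4); releases (2, 2, 1), pool now (9, 5, 5)
  proc-E: need (1, 5, 3) fits (9, 5, 5); releases (1, 1, 1), pool now (10, 6, 6)


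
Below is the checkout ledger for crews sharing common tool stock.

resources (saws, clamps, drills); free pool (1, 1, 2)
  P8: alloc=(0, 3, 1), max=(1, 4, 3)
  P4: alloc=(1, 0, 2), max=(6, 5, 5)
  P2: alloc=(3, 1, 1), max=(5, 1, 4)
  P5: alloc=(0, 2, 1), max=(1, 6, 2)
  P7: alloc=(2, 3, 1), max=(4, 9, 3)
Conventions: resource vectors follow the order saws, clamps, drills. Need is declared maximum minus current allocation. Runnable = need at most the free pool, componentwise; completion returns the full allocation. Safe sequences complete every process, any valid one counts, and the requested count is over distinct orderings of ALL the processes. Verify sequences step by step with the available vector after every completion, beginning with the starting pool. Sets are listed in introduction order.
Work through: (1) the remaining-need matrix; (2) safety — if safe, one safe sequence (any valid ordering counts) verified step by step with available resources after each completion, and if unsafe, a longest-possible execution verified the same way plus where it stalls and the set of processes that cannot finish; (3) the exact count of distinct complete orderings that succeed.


(1) Outstanding need per process (order saws, clamps, drills):
  P8: (1, 1, 2)
  P4: (5, 5, 3)
  P2: (2, 0, 3)
  P5: (1, 4, 1)
  P7: (2, 6, 2)
(2) UNSAFE — no complete ordering exists.
Key observation: P8, P5 can finish, but then (1, 6, 4) is all there is, and the blocked group's saws demands exceed it.
A maximal execution: P8, P5 — then nothing else fits. Verifying each step:
  pool = (1, 1, 2)
  run P8 (needs (1, 1, 2), free (1, 1, 2)); after release of (0, 3, 1) the pool is (1, 4, 3)
  run P5 (needs (1, 4, 1), free (1, 4, 3)); after release of (0, 2, 1) the pool is (1, 6, 4)
  blocked: P4 wants (5, 5, 3), pool (1, 6, 4) — not enough saws
  blocked: P2 wants (2, 0, 3), pool (1, 6, 4) — not enough saws
  blocked: P7 wants (2, 6, 2), pool (1, 6, 4) — not enough saws
Permanently blocked: P4, P2 and P7.
(3) The exact count: 0 of the possible complete orderings are safe sequences.


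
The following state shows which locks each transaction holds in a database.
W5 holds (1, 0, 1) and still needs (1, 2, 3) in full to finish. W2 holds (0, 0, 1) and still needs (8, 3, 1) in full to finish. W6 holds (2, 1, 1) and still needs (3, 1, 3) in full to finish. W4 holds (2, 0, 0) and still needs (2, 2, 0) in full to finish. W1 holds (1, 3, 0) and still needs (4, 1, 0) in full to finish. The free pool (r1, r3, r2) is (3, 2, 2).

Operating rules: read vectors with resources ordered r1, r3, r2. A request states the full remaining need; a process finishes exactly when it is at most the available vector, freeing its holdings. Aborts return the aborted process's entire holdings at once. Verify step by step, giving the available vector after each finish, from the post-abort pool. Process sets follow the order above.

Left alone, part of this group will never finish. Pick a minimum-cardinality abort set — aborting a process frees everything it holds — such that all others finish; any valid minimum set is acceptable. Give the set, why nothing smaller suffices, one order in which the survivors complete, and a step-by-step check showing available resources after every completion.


The answer: abort W5.
Key observation: W6 had no path to completion before; after the abort of W5 ((1, 0, 1) returned), step 2 is where it fits.
No smaller set exists: with zero aborts the deadlock remains.
Survivors finish in the order: W1, W6, W4, W2. Step-by-step check (pool after the aborts first):
  pool = (4, 2, 3)
  W1: need (4, 1, 0) fits (4, 2, 3); releases (1, 3, 0), pool now (5, 5, 3)
  W6: need (3, 1, 3) fits (5, 5, 3); releases (2, 1, 1), pool now (7, 6, 4)
  W4: need (2, 2, 0) fits (7, 6, 4); releases (2, 0, 0), pool now (9, 6, 4)
  W2: need (8, 3, 1) fits (9, 6, 4); releases (0, 0, 1), pool now (9, 6, 5)


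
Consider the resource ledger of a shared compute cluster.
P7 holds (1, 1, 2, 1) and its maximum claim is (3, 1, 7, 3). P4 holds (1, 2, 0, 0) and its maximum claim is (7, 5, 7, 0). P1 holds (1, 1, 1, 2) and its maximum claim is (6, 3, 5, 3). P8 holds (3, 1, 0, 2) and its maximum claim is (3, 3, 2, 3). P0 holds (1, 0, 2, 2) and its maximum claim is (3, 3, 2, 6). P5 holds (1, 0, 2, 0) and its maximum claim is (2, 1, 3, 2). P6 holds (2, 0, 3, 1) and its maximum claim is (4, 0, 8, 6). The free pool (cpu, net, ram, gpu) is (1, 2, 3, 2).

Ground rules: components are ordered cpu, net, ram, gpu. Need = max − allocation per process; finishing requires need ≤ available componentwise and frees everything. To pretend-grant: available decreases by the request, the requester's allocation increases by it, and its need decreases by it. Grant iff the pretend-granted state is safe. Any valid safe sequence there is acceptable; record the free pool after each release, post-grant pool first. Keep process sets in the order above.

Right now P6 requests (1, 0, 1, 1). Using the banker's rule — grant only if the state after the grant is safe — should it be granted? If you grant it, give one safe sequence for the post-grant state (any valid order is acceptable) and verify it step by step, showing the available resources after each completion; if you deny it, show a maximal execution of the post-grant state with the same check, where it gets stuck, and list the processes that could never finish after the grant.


DENY. Granting would leave the state unsafe.
Key observation: after P8, P5 the pool peaks at (4, 3, 4, 3), and each blocked process is short somewhere: P7 on ram; P4 on cpu, ram; P1 on cpu; P0 on gpu; P6 on gpu.
After a pretend grant, a maximal execution: P8, P5 — then nothing else fits. Walking it through:
  pool = (0, 2, 2, 1)
  P8: need (0, 2, 2, 1) fits (0, 2, 2, 1); releases (3, 1, 0, 2), pool now (3, 3, 2, 3)
  P5: need (1, 1, 1, 2) fits (3, 3, 2, 3); releases (1, 0, 2, 0), pool now (4, 3, 4, 3)
  blocked: P7 wants (2, 0, 5, 2), pool (4, 3, 4, 3) — not enough ram
  blocked: P4 wants (6, 3, 7, 0), pool (4, 3, 4, 3) — not enough cpu and ram
  blocked: P1 wants (5, 2, 4, 1), pool (4, 3, 4, 3) — not enough cpu
  blocked: P0 wants (2, 3, 0, 4), pool (4, 3, 4, 3) — not enough gpu
  blocked: P6 wants (1, 0, 4, 4), pool (4, 3, 4, 3) — not enough gpu
Processes that could never finish after the grant: P7, P4, P1, P0 and P6.
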